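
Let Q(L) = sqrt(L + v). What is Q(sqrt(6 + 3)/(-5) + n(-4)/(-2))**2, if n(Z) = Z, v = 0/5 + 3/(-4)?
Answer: 13/20 ≈ 0.65000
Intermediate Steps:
v = -3/4 (v = 0*(1/5) + 3*(-1/4) = 0 - 3/4 = -3/4 ≈ -0.75000)
Q(L) = sqrt(-3/4 + L) (Q(L) = sqrt(L - 3/4) = sqrt(-3/4 + L))
Q(sqrt(6 + 3)/(-5) + n(-4)/(-2))**2 = (sqrt(-3 + 4*(sqrt(6 + 3)/(-5) - 4/(-2)))/2)**2 = (sqrt(-3 + 4*(sqrt(9)*(-1/5) - 4*(-1/2)))/2)**2 = (sqrt(-3 + 4*(3*(-1/5) + 2))/2)**2 = (sqrt(-3 + 4*(-3/5 + 2))/2)**2 = (sqrt(-3 + 4*(7/5))/2)**2 = (sqrt(-3 + 28/5)/2)**2 = (sqrt(13/5)/2)**2 = ((sqrt(65)/5)/2)**2 = (sqrt(65)/10)**2 = 13/20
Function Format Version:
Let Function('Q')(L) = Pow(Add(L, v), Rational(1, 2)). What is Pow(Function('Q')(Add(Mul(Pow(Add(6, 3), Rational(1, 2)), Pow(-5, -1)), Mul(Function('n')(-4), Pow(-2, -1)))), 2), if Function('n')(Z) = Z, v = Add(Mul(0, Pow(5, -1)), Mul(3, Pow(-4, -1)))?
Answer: Rational(13, 20) ≈ 0.65000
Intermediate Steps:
v = Rational(-3, 4) (v = Add(Mul(0, Rational(1, 5)), Mul(3, Rational(-1, 4))) = Add(0, Rational(-3, 4)) = Rational(-3, 4) ≈ -0.75000)
Function('Q')(L) = Pow(Add(Rational(-3, 4), L), Rational(1, 2)) (Function('Q')(L) = Pow(Add(L, Rational(-3, 4)), Rational(1, 2)) = Pow(Add(Rational(-3, 4), L), Rational(1, 2)))
Pow(Function('Q')(Add(Mul(Pow(Add(6, 3), Rational(1, 2)), Pow(-5, -1)), Mul(Function('n')(-4), Pow(-2, -1)))), 2) = Pow(Mul(Rational(1, 2), Pow(Add(-3, Mul(4, Add(Mul(Pow(Add(6, 3), Rational(1, 2)), Pow(-5, -1)), Mul(-4, Pow(-2, -1))))), Rational(1, 2))), 2) = Pow(Mul(Rational(1, 2), Pow(Add(-3, Mul(4, Add(Mul(Pow(9, Rational(1, 2)), Rational(-1, 5)), Mul(-4, Rational(-1, 2))))), Rational(1, 2))), 2) = Pow(Mul(Rational(1, 2), Pow(Add(-3, Mul(4, Add(Mul(3, Rational(-1, 5)), 2))), Rational(1, 2))), 2) = Pow(Mul(Rational(1, 2), Pow(Add(-3, Mul(4, Add(Rational(-3, 5), 2))), Rational(1, 2))), 2) = Pow(Mul(Rational(1, 2), Pow(Add(-3, Mul(4, Rational(7, 5))), Rational(1, 2))), 2) = Pow(Mul(Rational(1, 2), Pow(Add(-3, Rational(28, 5)), Rational(1, 2))), 2) = Pow(Mul(Rational(1, 2), Pow(Rational(13, 5), Rational(1, 2))), 2) = Pow(Mul(Rational(1, 2), Mul(Rational(1, 5), Pow(65, Rational(1, 2)))), 2) = Pow(Mul(Rational(1, 10), Pow(65, Rational(1, 2))), 2) = Rational(13, 20)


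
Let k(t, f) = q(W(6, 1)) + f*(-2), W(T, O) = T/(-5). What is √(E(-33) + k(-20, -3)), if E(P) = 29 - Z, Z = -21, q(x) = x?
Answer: √1370/5 ≈ 7.4027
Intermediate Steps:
W(T, O) = -T/5 (W(T, O) = T*(-⅕) = -T/5)
E(P) = 50 (E(P) = 29 - 1*(-21) = 29 + 21 = 50)
k(t, f) = -6/5 - 2*f (k(t, f) = -⅕*6 + f*(-2) = -6/5 - 2*f)
√(E(-33) + k(-20, -3)) = √(50 + (-6/5 - 2*(-3))) = √(50 + (-6/5 + 6)) = √(50 + 24/5) = √(274/5) = √1370/5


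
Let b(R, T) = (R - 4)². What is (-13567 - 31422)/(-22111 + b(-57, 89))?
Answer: 44989/18390 ≈ 2.4464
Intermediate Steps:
b(R, T) = (-4 + R)²
(-13567 - 31422)/(-22111 + b(-57, 89)) = (-13567 - 31422)/(-22111 + (-4 - 57)²) = -44989/(-22111 + (-61)²) = -44989/(-22111 + 3721) = -44989/(-18390) = -44989*(-1/18390) = 44989/18390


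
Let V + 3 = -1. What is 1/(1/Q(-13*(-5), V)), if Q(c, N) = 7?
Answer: 7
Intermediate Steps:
V = -4 (V = -3 - 1 = -4)
1/(1/Q(-13*(-5), V)) = 1/(1/7) = 7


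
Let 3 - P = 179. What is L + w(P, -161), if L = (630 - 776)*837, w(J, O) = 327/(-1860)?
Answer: -75765349/620 ≈ -1.2220e+5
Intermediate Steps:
P = -176 (P = 3 - 1*179 = 3 - 179 = -176)
w(J, O) = -109/620 (w(J, O) = 327*(-1/1860) = -109/620)
L = -122202 (L = -146*837 = -122202)
L + w(P, -161) = -122202 - 109/620 = -75765349/620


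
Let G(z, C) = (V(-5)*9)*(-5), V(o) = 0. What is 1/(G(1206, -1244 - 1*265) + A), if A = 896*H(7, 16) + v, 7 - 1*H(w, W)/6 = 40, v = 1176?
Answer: -1/176232 ≈ -5.6743e-6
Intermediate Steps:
H(w, W) = -198 (H(w, W) = 42 - 6*40 = 42 - 240 = -198)
G(z, C) = 0 (G(z, C) = (0*9)*(-5) = 0*(-5) = 0)
A = -176232 (A = 896*(-198) + 1176 = -177408 + 1176 = -176232)
1/(G(1206, -1244 - 1*265) + A) = 1/(0 - 176232) = 1/(-176232) = -1/176232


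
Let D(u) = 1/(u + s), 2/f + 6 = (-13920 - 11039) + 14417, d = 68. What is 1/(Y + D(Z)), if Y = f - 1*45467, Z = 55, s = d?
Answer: -216234/9831509561 ≈ -2.1994e-5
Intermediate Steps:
s = 68
f = -1/5274 (f = 2/(-6 + ((-13920 - 11039) + 14417)) = 2/(-6 + (-24959 + 14417)) = 2/(-6 - 10542) = 2/(-10548) = 2*(-1/10548) = -1/5274 ≈ -0.00018961)
D(u) = 1/(68 + u) (D(u) = 1/(u + 68) = 1/(68 + u))
Y = -239792959/5274 (Y = -1/5274 - 1*45467 = -1/5274 - 45467 = -239792959/5274 ≈ -45467.)
1/(Y + D(Z)) = 1/(-239792959/5274 + 1/(68 + 55)) = 1/(-239792959/5274 + 1/123) = 1/(-9831509561/216234) = -216234/9831509561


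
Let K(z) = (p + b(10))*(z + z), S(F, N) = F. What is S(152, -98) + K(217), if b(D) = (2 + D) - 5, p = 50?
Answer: 24890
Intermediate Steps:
b(D) = -3 + D
K(z) = 114*z (K(z) = (50 + (-3 + 10))*(z + z) = (50 + 7)*(2*z) = 57*(2*z) = 114*z)
S(152, -98) + K(217) = 152 + 114*217 = 152 + 24738 = 24890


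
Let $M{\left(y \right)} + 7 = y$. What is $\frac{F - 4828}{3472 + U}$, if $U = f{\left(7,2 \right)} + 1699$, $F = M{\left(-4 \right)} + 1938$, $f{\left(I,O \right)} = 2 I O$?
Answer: $- \frac{967}{1733} \approx -0.55799$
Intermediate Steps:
$M{\left(y \right)} = -7 + y$
$f{\left(I,O \right)} = 2 I O$
$F = 1927$ ($F = \left(-7 - 4\right) + 1938 = -11 + 1938 = 1927$)
$U = 1727$ ($U = 2 \cdot 7 \cdot 2 + 1699 = 28 + 1699 = 1727$)
$\frac{F - 4828}{3472 + U} = \frac{1927 - 4828}{3472 + 1727} = - \frac{2901}{5199} = \left(-2901\right) \frac{1}{5199} = - \frac{967}{1733}$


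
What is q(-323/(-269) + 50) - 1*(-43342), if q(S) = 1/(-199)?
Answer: 8625057/199 ≈ 43342.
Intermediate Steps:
q(S) = -1/199
q(-323/(-269) + 50) - 1*(-43342) = -1/199 - 1*(-43342) = -1/199 + 43342 = 8625057/199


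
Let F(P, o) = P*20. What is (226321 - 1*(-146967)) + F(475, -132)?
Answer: 382788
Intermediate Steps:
F(P, o) = 20*P
(226321 - 1*(-146967)) + F(475, -132) = (226321 - 1*(-146967)) + 20*475 = (226321 + 146967) + 9500 = 373288 + 9500 = 382788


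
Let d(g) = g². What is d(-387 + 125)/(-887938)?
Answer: -34322/443969 ≈ -0.077307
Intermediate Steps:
d(-387 + 125)/(-887938) = (-387 + 125)²/(-887938) = (-262)²*(-1/887938) = 68644*(-1/887938) = -34322/443969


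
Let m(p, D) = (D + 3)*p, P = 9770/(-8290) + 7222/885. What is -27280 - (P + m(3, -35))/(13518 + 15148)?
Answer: -573732186169753/21031240890 ≈ -27280.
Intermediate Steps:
P = 5122393/733665 (P = 9770*(-1/8290) + 7222*(1/885) = -977/829 + 7222/885 = 5122393/733665 ≈ 6.9819)
m(p, D) = p*(3 + D) (m(p, D) = (3 + D)*p = p*(3 + D))
-27280 - (P + m(3, -35))/(13518 + 15148) = -27280 - (5122393/733665 + 3*(3 - 35))/(13518 + 15148) = -27280 - (5122393/733665 + 3*(-32))/28666 = -27280 - (5122393/733665 - 96)/28666 = -27280 - (-65309447)/(733665*28666) = -27280 - 1*(-65309447/21031240890) = -27280 + 65309447/21031240890 = -573732186169753/21031240890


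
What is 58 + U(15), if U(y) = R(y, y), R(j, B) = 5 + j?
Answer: 78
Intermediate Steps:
U(y) = 5 + y
58 + U(15) = 58 + (5 + 15) = 58 + 20 = 78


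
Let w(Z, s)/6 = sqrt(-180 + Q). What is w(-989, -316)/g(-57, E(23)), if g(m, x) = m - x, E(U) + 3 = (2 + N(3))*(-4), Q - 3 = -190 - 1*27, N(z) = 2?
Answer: -3*I*sqrt(394)/19 ≈ -3.1341*I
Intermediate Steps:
Q = -214 (Q = 3 + (-190 - 1*27) = 3 + (-190 - 27) = 3 - 217 = -214)
E(U) = -19 (E(U) = -3 + (2 + 2)*(-4) = -3 + 4*(-4) = -3 - 16 = -19)
w(Z, s) = 6*I*sqrt(394) (w(Z, s) = 6*sqrt(-180 - 214) = 6*sqrt(-394) = 6*(I*sqrt(394)) = 6*I*sqrt(394))
w(-989, -316)/g(-57, E(23)) = (6*I*sqrt(394))/(-57 - 1*(-19)) = (6*I*sqrt(394))/(-57 + 19) = (6*I*sqrt(394))/(-38) = (6*I*sqrt(394))*(-1/38) = -3*I*sqrt(394)/19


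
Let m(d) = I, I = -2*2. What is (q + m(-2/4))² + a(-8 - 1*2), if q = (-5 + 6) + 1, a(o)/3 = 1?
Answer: 7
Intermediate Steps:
I = -4
a(o) = 3 (a(o) = 3*1 = 3)
m(d) = -4
q = 2 (q = 1 + 1 = 2)
(q + m(-2/4))² + a(-8 - 1*2) = (2 - 4)² + 3 = (-2)² + 3 = 4 + 3 = 7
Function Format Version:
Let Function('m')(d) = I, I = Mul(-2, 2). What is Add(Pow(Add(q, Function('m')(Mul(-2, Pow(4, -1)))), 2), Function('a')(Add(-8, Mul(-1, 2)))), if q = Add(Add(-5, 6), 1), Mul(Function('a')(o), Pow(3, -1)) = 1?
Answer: 7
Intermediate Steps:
I = -4
Function('a')(o) = 3 (Function('a')(o) = Mul(3, 1) = 3)
Function('m')(d) = -4
q = 2 (q = Add(1, 1) = 2)
Add(Pow(Add(q, Function('m')(Mul(-2, Pow(4, -1)))), 2), Function('a')(Add(-8, Mul(-1, 2)))) = Add(Pow(Add(2, -4), 2), 3) = Add(Pow(-2, 2), 3) = Add(4, 3) = 7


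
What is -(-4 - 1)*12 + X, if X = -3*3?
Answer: 51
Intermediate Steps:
X = -9
-(-4 - 1)*12 + X = -(-4 - 1)*12 - 9 = -1*(-5)*12 - 9 = 5*12 - 9 = 60 - 9 = 51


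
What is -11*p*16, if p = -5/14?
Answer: 440/7 ≈ 62.857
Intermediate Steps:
p = -5/14 (p = -5*1/14 = -5/14 ≈ -0.35714)
-11*p*16 = -11*(-5/14)*16 = (55/14)*16 = 440/7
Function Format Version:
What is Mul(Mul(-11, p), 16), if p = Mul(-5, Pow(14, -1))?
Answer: Rational(440, 7) ≈ 62.857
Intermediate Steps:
p = Rational(-5, 14) (p = Mul(-5, Rational(1, 14)) = Rational(-5, 14) ≈ -0.35714)
Mul(Mul(-11, p), 16) = Mul(Mul(-11, Rational(-5, 14)), 16) = Mul(Rational(55, 14), 16) = Rational(440, 7)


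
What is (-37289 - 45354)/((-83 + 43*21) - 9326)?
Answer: 82643/8506 ≈ 9.7159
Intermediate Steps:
(-37289 - 45354)/((-83 + 43*21) - 9326) = -82643/((-83 + 903) - 9326) = -82643/(820 - 9326) = -82643/(-8506) = -82643*(-1/8506) = 82643/8506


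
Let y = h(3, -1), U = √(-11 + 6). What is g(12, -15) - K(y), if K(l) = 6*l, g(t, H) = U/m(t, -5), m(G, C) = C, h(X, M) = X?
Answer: -18 - I*√5/5 ≈ -18.0 - 0.44721*I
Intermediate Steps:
U = I*√5 (U = √(-5) = I*√5 ≈ 2.2361*I)
g(t, H) = -I*√5/5 (g(t, H) = (I*√5)/(-5) = (I*√5)*(-⅕) = -I*√5/5)
y = 3
g(12, -15) - K(y) = -I*√5/5 - 6*3 = -I*√5/5 - 1*18 = -I*√5/5 - 18 = -18 - I*√5/5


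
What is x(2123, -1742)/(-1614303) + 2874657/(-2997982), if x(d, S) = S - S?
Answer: -2874657/2997982 ≈ -0.95886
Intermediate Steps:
x(d, S) = 0
x(2123, -1742)/(-1614303) + 2874657/(-2997982) = 0/(-1614303) + 2874657/(-2997982) = 0*(-1/1614303) + 2874657*(-1/2997982) = 0 - 2874657/2997982 = -2874657/2997982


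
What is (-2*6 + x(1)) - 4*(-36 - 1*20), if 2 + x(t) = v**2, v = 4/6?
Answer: 1894/9 ≈ 210.44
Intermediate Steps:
v = 2/3 (v = 4*(1/6) = 2/3 ≈ 0.66667)
x(t) = -14/9 (x(t) = -2 + (2/3)**2 = -2 + 4/9 = -14/9)
(-2*6 + x(1)) - 4*(-36 - 1*20) = (-2*6 - 14/9) - 4*(-36 - 1*20) = (-12 - 14/9) - 4*(-36 - 20) = -122/9 - 4*(-56) = -122/9 + 224 = 1894/9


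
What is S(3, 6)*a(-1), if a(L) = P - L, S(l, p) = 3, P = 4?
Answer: 15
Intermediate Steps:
a(L) = 4 - L
S(3, 6)*a(-1) = 3*(4 - 1*(-1)) = 3*(4 + 1) = 3*5 = 15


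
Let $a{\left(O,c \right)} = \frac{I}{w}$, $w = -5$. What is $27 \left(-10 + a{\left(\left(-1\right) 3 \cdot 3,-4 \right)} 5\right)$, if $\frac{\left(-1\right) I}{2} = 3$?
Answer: $-108$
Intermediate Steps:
$I = -6$ ($I = \left(-2\right) 3 = -6$)
$a{\left(O,c \right)} = \frac{6}{5}$ ($a{\left(O,c \right)} = - \frac{6}{-5} = \left(-6\right) \left(- \frac{1}{5}\right) = \frac{6}{5}$)
$27 \left(-10 + a{\left(\left(-1\right) 3 \cdot 3,-4 \right)} 5\right) = 27 \left(-10 + \frac{6}{5} \cdot 5\right) = 27 \left(-10 + 6\right) = 27 \left(-4\right) = -108$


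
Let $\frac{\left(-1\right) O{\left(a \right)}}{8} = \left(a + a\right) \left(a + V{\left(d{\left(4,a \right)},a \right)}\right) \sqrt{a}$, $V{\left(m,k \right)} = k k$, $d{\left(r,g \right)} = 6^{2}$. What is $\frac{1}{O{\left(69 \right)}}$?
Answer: $- \frac{\sqrt{69}}{367930080} \approx -2.2577 \cdot 10^{-8}$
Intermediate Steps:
$d{\left(r,g \right)} = 36$
$V{\left(m,k \right)} = k^{2}$
$O{\left(a \right)} = - 16 a^{\frac{3}{2}} \left(a + a^{2}\right)$ ($O{\left(a \right)} = - 8 \left(a + a\right) \left(a + a^{2}\right) \sqrt{a} = - 8 \cdot 2 a \left(a + a^{2}\right) \sqrt{a} = - 8 \cdot 2 a^{\frac{3}{2}} \left(a + a^{2}\right) = - 16 a^{\frac{3}{2}} \left(a + a^{2}\right)$)
$\frac{1}{O{\left(69 \right)}} = \frac{1}{16 \cdot 69^{\frac{5}{2}} \left(-1 - 69\right)} = \frac{1}{16 \cdot 4761 \sqrt{69} \left(-1 - 69\right)} = \frac{1}{16 \cdot 4761 \sqrt{69} \left(-70\right)} = \frac{1}{\left(-5332320\right) \sqrt{69}} = - \frac{\sqrt{69}}{367930080}$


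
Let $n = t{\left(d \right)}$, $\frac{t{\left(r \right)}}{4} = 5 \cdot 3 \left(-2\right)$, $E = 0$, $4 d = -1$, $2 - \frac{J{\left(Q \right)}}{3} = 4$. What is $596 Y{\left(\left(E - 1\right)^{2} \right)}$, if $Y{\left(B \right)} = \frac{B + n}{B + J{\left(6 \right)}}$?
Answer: $\frac{70924}{5} \approx 14185.0$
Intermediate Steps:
$J{\left(Q \right)} = -6$ ($J{\left(Q \right)} = 6 - 12 = -6$)
$d = - \frac{1}{4}$ ($d = \frac{1}{4} \left(-1\right) = - \frac{1}{4} \approx -0.25$)
$t{\left(r \right)} = -120$ ($t{\left(r \right)} = 4 \cdot 5 \cdot 3 \left(-2\right) = 4 \cdot 15 \left(-2\right) = 4 \left(-30\right) = -120$)
$n = -120$
$Y{\left(B \right)} = \frac{-120 + B}{-6 + B}$ ($Y{\left(B \right)} = \frac{B - 120}{B - 6} = \frac{-120 + B}{-6 + B}$)
$596 Y{\left(\left(E - 1\right)^{2} \right)} = 596 \frac{-120 + \left(0 - 1\right)^{2}}{-6 + \left(0 - 1\right)^{2}} = 596 \frac{-120 + \left(-1\right)^{2}}{-6 + \left(-1\right)^{2}} = 596 \frac{-120 + 1}{-6 + 1} = 596 \frac{1}{-5} \left(-119\right) = 596 \left(\left(- \frac{1}{5}\right) \left(-119\right)\right) = 596 \cdot \frac{119}{5} = \frac{70924}{5}$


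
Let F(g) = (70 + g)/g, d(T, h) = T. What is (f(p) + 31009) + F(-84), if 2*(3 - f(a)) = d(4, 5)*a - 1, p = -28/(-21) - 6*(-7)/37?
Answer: 1147286/37 ≈ 31008.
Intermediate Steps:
p = 274/111 (p = -28*(-1/21) + 42*(1/37) = 4/3 + 42/37 = 274/111 ≈ 2.4685)
f(a) = 7/2 - 2*a (f(a) = 3 - (4*a - 1)/2 = 3 - (-1 + 4*a)/2 = 3 + (½ - 2*a) = 7/2 - 2*a)
F(g) = (70 + g)/g
(f(p) + 31009) + F(-84) = ((7/2 - 2*274/111) + 31009) + (70 - 84)/(-84) = ((7/2 - 548/111) + 31009) - 1/84*(-14) = (-319/222 + 31009) + ⅙ = 6883679/222 + ⅙ = 1147286/37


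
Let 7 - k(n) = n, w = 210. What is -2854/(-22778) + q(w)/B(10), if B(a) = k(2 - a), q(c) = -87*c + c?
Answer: -13710929/11389 ≈ -1203.9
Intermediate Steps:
q(c) = -86*c
k(n) = 7 - n
B(a) = 5 + a (B(a) = 7 - (2 - a) = 7 + (-2 + a) = 5 + a)
-2854/(-22778) + q(w)/B(10) = -2854/(-22778) + (-86*210)/(5 + 10) = -2854*(-1/22778) - 18060/15 = 1427/11389 - 18060*1/15 = 1427/11389 - 1204 = -13710929/11389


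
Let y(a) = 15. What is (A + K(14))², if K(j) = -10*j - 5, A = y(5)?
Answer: 16900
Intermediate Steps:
A = 15
K(j) = -5 - 10*j
(A + K(14))² = (15 + (-5 - 10*14))² = (15 + (-5 - 140))² = (15 - 145)² = (-130)² = 16900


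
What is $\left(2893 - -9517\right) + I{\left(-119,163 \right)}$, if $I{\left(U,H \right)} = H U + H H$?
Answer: $19582$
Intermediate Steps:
$I{\left(U,H \right)} = H^{2} + H U$ ($I{\left(U,H \right)} = H U + H^{2} = H^{2} + H U$)
$\left(2893 - -9517\right) + I{\left(-119,163 \right)} = \left(2893 - -9517\right) + 163 \left(163 - 119\right) = \left(2893 + 9517\right) + 163 \cdot 44 = 12410 + 7172 = 19582$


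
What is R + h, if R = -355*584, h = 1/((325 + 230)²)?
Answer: -63859742999/308025 ≈ -2.0732e+5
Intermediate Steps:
h = 1/308025 (h = 1/(555²) = 1/308025 ≈ 3.2465e-6)
R = -207320
R + h = -207320 + 1/308025 = -63859742999/308025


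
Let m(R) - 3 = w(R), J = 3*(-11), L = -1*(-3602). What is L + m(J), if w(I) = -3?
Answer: 3602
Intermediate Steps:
L = 3602
J = -33
m(R) = 0 (m(R) = 3 - 3 = 0)
L + m(J) = 3602 + 0 = 3602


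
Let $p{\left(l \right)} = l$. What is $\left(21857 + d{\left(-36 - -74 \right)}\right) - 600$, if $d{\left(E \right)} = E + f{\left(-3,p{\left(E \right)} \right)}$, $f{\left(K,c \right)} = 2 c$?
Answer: $21371$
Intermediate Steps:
$d{\left(E \right)} = 3 E$ ($d{\left(E \right)} = E + 2 E = 3 E$)
$\left(21857 + d{\left(-36 - -74 \right)}\right) - 600 = \left(21857 + 3 \left(-36 - -74\right)\right) - 600 = \left(21857 + 3 \left(-36 + 74\right)\right) - 600 = \left(21857 + 3 \cdot 38\right) - 600 = \left(21857 + 114\right) - 600 = 21971 - 600 = 21371$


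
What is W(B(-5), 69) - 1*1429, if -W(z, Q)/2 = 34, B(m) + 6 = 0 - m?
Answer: -1497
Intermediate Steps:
B(m) = -6 - m (B(m) = -6 + (0 - m) = -6 - m)
W(z, Q) = -68 (W(z, Q) = -2*34 = -68)
W(B(-5), 69) - 1*1429 = -68 - 1*1429 = -68 - 1429 = -1497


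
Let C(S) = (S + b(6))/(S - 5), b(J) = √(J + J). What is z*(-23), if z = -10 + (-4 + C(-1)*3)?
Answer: 621/2 + 23*√3 ≈ 350.34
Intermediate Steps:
b(J) = √2*√J (b(J) = √(2*J) = √2*√J)
C(S) = (S + 2*√3)/(-5 + S) (C(S) = (S + √2*√6)/(S - 5) = (S + 2*√3)/(-5 + S))
z = -27/2 - √3 (z = -10 + (-4 + ((-1 + 2*√3)/(-5 - 1))*3) = -10 + (-4 + ((-1 + 2*√3)/(-6))*3) = -10 + (-4 - (-1 + 2*√3)/6*3) = -10 + (-4 + (⅙ - √3/3)*3) = -10 + (-4 + (½ - √3)) = -10 + (-7/2 - √3) = -27/2 - √3 ≈ -15.232)
z*(-23) = (-27/2 - √3)*(-23) = 621/2 + 23*√3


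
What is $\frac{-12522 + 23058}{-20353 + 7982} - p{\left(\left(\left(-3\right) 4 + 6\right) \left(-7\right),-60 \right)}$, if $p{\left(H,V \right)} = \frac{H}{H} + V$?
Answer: $\frac{719353}{12371} \approx 58.148$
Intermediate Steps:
$p{\left(H,V \right)} = 1 + V$
$\frac{-12522 + 23058}{-20353 + 7982} - p{\left(\left(\left(-3\right) 4 + 6\right) \left(-7\right),-60 \right)} = \frac{-12522 + 23058}{-20353 + 7982} - \left(1 - 60\right) = \frac{10536}{-12371} - -59 = 10536 \left(- \frac{1}{12371}\right) + 59 = - \frac{10536}{12371} + 59 = \frac{719353}{12371}$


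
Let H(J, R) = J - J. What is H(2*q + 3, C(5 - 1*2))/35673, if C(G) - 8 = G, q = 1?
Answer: 0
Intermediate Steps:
C(G) = 8 + G
H(J, R) = 0
H(2*q + 3, C(5 - 1*2))/35673 = 0/35673 = 0*(1/35673) = 0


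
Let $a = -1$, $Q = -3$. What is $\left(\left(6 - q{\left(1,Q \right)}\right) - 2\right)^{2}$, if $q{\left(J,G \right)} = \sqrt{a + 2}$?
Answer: $9$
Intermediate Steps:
$q{\left(J,G \right)} = 1$ ($q{\left(J,G \right)} = \sqrt{-1 + 2} = \sqrt{1} = 1$)
$\left(\left(6 - q{\left(1,Q \right)}\right) - 2\right)^{2} = \left(\left(6 - 1\right) - 2\right)^{2} = \left(5 - 2\right)^{2} = 3^{2} = 9$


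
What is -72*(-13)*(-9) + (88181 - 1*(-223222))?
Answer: 302979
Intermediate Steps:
-72*(-13)*(-9) + (88181 - 1*(-223222)) = 936*(-9) + (88181 + 223222) = -8424 + 311403 = 302979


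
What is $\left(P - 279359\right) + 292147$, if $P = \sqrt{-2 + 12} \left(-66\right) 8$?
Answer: $12788 - 528 \sqrt{10} \approx 11118.0$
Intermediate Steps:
$P = - 528 \sqrt{10}$ ($P = \sqrt{10} \left(-66\right) 8 = - 66 \sqrt{10} \cdot 8 = - 528 \sqrt{10} \approx -1669.7$)
$\left(P - 279359\right) + 292147 = \left(- 528 \sqrt{10} - 279359\right) + 292147 = \left(-279359 - 528 \sqrt{10}\right) + 292147 = 12788 - 528 \sqrt{10}$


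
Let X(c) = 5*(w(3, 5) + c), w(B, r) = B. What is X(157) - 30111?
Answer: -29311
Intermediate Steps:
X(c) = 15 + 5*c (X(c) = 5*(3 + c) = 15 + 5*c)
X(157) - 30111 = (15 + 5*157) - 30111 = (15 + 785) - 30111 = 800 - 30111 = -29311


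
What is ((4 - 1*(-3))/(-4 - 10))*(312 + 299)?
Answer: -611/2 ≈ -305.50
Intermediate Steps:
((4 - 1*(-3))/(-4 - 10))*(312 + 299) = ((4 + 3)/(-14))*611 = -1/14*7*611 = -1/2*611 = -611/2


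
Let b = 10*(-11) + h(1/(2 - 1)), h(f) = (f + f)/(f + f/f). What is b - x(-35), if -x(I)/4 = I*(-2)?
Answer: 171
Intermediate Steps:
x(I) = 8*I (x(I) = -4*I*(-2) = -(-8)*I = 8*I)
h(f) = 2*f/(1 + f) (h(f) = (2*f)/(f + 1) = (2*f)/(1 + f) = 2*f/(1 + f))
b = -109 (b = 10*(-11) + 2/((2 - 1)*(1 + 1/(2 - 1))) = -110 + 2/(1*(1 + 1/1)) = -110 + 2*1/(1 + 1) = -110 + 2*1/2 = -110 + 2*1*(½) = -110 + 1 = -109)
b - x(-35) = -109 - 8*(-35) = -109 - 1*(-280) = -109 + 280 = 171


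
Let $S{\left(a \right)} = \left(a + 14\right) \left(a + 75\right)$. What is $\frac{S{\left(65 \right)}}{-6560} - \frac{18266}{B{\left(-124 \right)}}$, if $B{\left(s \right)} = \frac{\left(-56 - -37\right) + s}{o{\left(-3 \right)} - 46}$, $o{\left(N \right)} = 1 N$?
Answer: $- \frac{293650231}{46904} \approx -6260.7$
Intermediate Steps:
$S{\left(a \right)} = \left(14 + a\right) \left(75 + a\right)$
$o{\left(N \right)} = N$
$B{\left(s \right)} = \frac{19}{49} - \frac{s}{49}$ ($B{\left(s \right)} = \frac{\left(-56 - -37\right) + s}{-3 - 46} = \frac{\left(-56 + 37\right) + s}{-49} = \left(-19 + s\right) \left(- \frac{1}{49}\right) = \frac{19}{49} - \frac{s}{49}$)
$\frac{S{\left(65 \right)}}{-6560} - \frac{18266}{B{\left(-124 \right)}} = \frac{1050 + 65^{2} + 89 \cdot 65}{-6560} - \frac{18266}{\frac{19}{49} - - \frac{124}{49}} = \left(1050 + 4225 + 5785\right) \left(- \frac{1}{6560}\right) - \frac{18266}{\frac{19}{49} + \frac{124}{49}} = 11060 \left(- \frac{1}{6560}\right) - \frac{18266}{\frac{143}{49}} = - \frac{553}{328} - \frac{895034}{143} = - \frac{293650231}{46904}$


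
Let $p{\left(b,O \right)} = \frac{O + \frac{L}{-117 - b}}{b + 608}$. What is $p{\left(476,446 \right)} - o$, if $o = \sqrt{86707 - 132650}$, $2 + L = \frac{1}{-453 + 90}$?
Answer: $\frac{96006241}{233340756} - i \sqrt{45943} \approx 0.41144 - 214.34 i$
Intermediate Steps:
$L = - \frac{727}{363}$ ($L = -2 + \frac{1}{-453 + 90} = -2 + \frac{1}{-363} = -2 - \frac{1}{363} = - \frac{727}{363} \approx -2.0028$)
$o = i \sqrt{45943}$ ($o = \sqrt{-45943} = i \sqrt{45943} \approx 214.34 i$)
$p{\left(b,O \right)} = \frac{O - \frac{727}{363 \left(-117 - b\right)}}{608 + b}$ ($p{\left(b,O \right)} = \frac{O - \frac{727}{363 \left(-117 - b\right)}}{b + 608} = \frac{O - \frac{727}{363 \left(-117 - b\right)}}{608 + b}$)
$p{\left(476,446 \right)} - o = \frac{\frac{727}{363} + 117 \cdot 446 + 446 \cdot 476}{71136 + 476^{2} + 725 \cdot 476} - i \sqrt{45943} = \frac{\frac{727}{363} + 52182 + 212296}{71136 + 226576 + 345100} - i \sqrt{45943} = \frac{1}{642812} \cdot \frac{96006241}{363} - i \sqrt{45943} = \frac{96006241}{233340756} - i \sqrt{45943}$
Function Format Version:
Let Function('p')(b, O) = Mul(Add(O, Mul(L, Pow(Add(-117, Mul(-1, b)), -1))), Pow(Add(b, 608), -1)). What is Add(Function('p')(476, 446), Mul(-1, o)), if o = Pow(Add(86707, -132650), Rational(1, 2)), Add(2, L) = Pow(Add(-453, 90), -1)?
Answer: Add(Rational(96006241, 233340756), Mul(-1, I, Pow(45943, Rational(1, 2)))) ≈ Add(0.41144, Mul(-214.34, I))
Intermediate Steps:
L = Rational(-727, 363) (L = Add(-2, Pow(Add(-453, 90), -1)) = Add(-2, Pow(-363, -1)) = Add(-2, Rational(-1, 363)) = Rational(-727, 363) ≈ -2.0028)
o = Mul(I, Pow(45943, Rational(1, 2))) (o = Pow(-45943, Rational(1, 2)) = Mul(I, Pow(45943, Rational(1, 2))) ≈ Mul(214.34, I))
Function('p')(b, O) = Mul(Pow(Add(608, b), -1), Add(O, Mul(Rational(-727, 363), Pow(Add(-117, Mul(-1, b)), -1)))) (Function('p')(b, O) = Mul(Add(O, Mul(Rational(-727, 363), Pow(Add(-117, Mul(-1, b)), -1))), Pow(Add(b, 608), -1)) = Mul(Add(O, Mul(Rational(-727, 363), Pow(Add(-117, Mul(-1, b)), -1))), Pow(Add(608, b), -1)) = Mul(Pow(Add(608, b), -1), Add(O, Mul(Rational(-727, 363), Pow(Add(-117, Mul(-1, b)), -1)))))
Add(Function('p')(476, 446), Mul(-1, o)) = Add(Mul(Pow(Add(71136, Pow(476, 2), Mul(725, 476)), -1), Add(Rational(727, 363), Mul(117, 446), Mul(446, 476))), Mul(-1, Mul(I, Pow(45943, Rational(1, 2))))) = Add(Mul(Pow(Add(71136, 226576, 345100), -1), Add(Rational(727, 363), 52182, 212296)), Mul(-1, I, Pow(45943, Rational(1, 2)))) = Add(Mul(Pow(642812, -1), Rational(96006241, 363)), Mul(-1, I, Pow(45943, Rational(1, 2)))) = Add(Mul(Rational(1, 642812), Rational(96006241, 363)), Mul(-1, I, Pow(45943, Rational(1, 2)))) = Add(Rational(96006241, 233340756), Mul(-1, I, Pow(45943, Rational(1, 2))))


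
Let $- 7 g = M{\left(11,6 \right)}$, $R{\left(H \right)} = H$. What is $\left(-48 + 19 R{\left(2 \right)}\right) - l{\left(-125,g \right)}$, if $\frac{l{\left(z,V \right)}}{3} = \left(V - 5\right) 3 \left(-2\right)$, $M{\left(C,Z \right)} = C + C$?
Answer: $- \frac{1096}{7} \approx -156.57$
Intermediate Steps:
$M{\left(C,Z \right)} = 2 C$
$g = - \frac{22}{7}$ ($g = - \frac{2 \cdot 11}{7} = \left(- \frac{1}{7}\right) 22 = - \frac{22}{7} \approx -3.1429$)
$l{\left(z,V \right)} = 90 - 18 V$ ($l{\left(z,V \right)} = 3 \left(V - 5\right) 3 \left(-2\right) = 3 \left(-5 + V\right) 3 \left(-2\right) = 3 \left(-15 + 3 V\right) \left(-2\right) = 3 \left(30 - 6 V\right) = 90 - 18 V$)
$\left(-48 + 19 R{\left(2 \right)}\right) - l{\left(-125,g \right)} = \left(-48 + 19 \cdot 2\right) - \left(90 - - \frac{396}{7}\right) = \left(-48 + 38\right) - \left(90 + \frac{396}{7}\right) = -10 - \frac{1026}{7} = - \frac{1096}{7}$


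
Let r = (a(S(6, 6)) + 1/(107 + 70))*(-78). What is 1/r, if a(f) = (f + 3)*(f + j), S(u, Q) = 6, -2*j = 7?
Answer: -59/103571 ≈ -0.00056966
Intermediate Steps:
j = -7/2 (j = -½*7 = -7/2 ≈ -3.5000)
a(f) = (3 + f)*(-7/2 + f) (a(f) = (f + 3)*(f - 7/2) = (3 + f)*(-7/2 + f))
r = -103571/59 (r = ((-21/2 + 6² - ½*6) + 1/(107 + 70))*(-78) = ((-21/2 + 36 - 3) + 1/177)*(-78) = (45/2 + 1/177)*(-78) = (7967/354)*(-78) = -103571/59 ≈ -1755.4)
1/r = 1/(-103571/59) = -59/103571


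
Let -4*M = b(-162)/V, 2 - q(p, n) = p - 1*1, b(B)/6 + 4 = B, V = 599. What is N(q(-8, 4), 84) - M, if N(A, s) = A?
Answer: 6340/599 ≈ 10.584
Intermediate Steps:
b(B) = -24 + 6*B
q(p, n) = 3 - p (q(p, n) = 2 - (p - 1*1) = 2 - (p - 1) = 2 - (-1 + p) = 2 + (1 - p) = 3 - p)
M = 249/599 (M = -(-24 + 6*(-162))/(4*599) = -(-24 - 972)/(4*599) = -(-249)/599 = -1/4*(-996/599) = 249/599 ≈ 0.41569)
N(q(-8, 4), 84) - M = (3 - 1*(-8)) - 1*249/599 = (3 + 8) - 249/599 = 11 - 249/599 = 6340/599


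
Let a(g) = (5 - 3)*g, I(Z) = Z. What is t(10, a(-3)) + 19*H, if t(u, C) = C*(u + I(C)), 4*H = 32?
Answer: 128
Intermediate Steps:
a(g) = 2*g
H = 8 (H = (¼)*32 = 8)
t(u, C) = C*(C + u) (t(u, C) = C*(u + C) = C*(C + u))
t(10, a(-3)) + 19*H = (2*(-3))*(2*(-3) + 10) + 19*8 = -6*(-6 + 10) + 152 = -6*4 + 152 = -24 + 152 = 128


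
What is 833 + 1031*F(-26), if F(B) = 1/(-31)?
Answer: 24792/31 ≈ 799.74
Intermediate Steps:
F(B) = -1/31
833 + 1031*F(-26) = 833 + 1031*(-1/31) = 833 - 1031/31 = 24792/31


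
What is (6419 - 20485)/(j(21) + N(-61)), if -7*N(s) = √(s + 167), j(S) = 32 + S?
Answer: -689234/2595 - 98462*√106/137535 ≈ -272.97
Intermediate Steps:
N(s) = -√(167 + s)/7 (N(s) = -√(s + 167)/7 = -√(167 + s)/7)
(6419 - 20485)/(j(21) + N(-61)) = (6419 - 20485)/((32 + 21) - √(167 - 61)/7) = -14066/(53 - √106/7)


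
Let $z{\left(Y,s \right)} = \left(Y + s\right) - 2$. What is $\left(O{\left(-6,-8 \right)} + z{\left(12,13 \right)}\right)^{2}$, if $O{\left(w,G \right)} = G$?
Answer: $225$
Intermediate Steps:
$z{\left(Y,s \right)} = -2 + Y + s$
$\left(O{\left(-6,-8 \right)} + z{\left(12,13 \right)}\right)^{2} = \left(-8 + \left(-2 + 12 + 13\right)\right)^{2} = \left(-8 + 23\right)^{2} = 15^{2} = 225$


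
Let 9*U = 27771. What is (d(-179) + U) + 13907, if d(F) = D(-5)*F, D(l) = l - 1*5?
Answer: 56348/3 ≈ 18783.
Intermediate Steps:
U = 9257/3 (U = (⅑)*27771 = 9257/3 ≈ 3085.7)
D(l) = -5 + l (D(l) = l - 5 = -5 + l)
d(F) = -10*F (d(F) = (-5 - 5)*F = -10*F)
(d(-179) + U) + 13907 = (-10*(-179) + 9257/3) + 13907 = (1790 + 9257/3) + 13907 = 14627/3 + 13907 = 56348/3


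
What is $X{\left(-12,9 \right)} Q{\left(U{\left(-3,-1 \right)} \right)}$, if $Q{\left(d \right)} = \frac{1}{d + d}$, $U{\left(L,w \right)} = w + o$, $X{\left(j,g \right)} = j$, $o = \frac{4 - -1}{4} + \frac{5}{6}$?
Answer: $- \frac{72}{13} \approx -5.5385$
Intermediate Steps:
$o = \frac{25}{12}$ ($o = \left(4 + 1\right) \frac{1}{4} + 5 \cdot \frac{1}{6} = 5 \cdot \frac{1}{4} + \frac{5}{6} = \frac{5}{4} + \frac{5}{6} = \frac{25}{12} \approx 2.0833$)
$U{\left(L,w \right)} = \frac{25}{12} + w$ ($U{\left(L,w \right)} = w + \frac{25}{12} = \frac{25}{12} + w$)
$Q{\left(d \right)} = \frac{1}{2 d}$
$X{\left(-12,9 \right)} Q{\left(U{\left(-3,-1 \right)} \right)} = - 12 \frac{1}{2 \left(\frac{25}{12} - 1\right)} = - 12 \frac{1}{2 \cdot \frac{13}{12}} = - 12 \cdot \frac{1}{2} \cdot \frac{12}{13} = \left(-12\right) \frac{6}{13} = - \frac{72}{13}$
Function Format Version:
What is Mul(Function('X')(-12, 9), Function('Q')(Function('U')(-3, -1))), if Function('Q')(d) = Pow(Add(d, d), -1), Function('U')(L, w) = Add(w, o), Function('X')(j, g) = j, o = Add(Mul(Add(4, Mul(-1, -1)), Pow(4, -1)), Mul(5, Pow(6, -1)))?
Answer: Rational(-72, 13) ≈ -5.5385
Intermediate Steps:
o = Rational(25, 12) (o = Add(Mul(Add(4, 1), Rational(1, 4)), Mul(5, Rational(1, 6))) = Add(Mul(5, Rational(1, 4)), Rational(5, 6)) = Add(Rational(5, 4), Rational(5, 6)) = Rational(25, 12) ≈ 2.0833)
Function('U')(L, w) = Add(Rational(25, 12), w) (Function('U')(L, w) = Add(w, Rational(25, 12)) = Add(Rational(25, 12), w))
Function('Q')(d) = Mul(Rational(1, 2), Pow(d, -1)) (Function('Q')(d) = Pow(Mul(2, d), -1) = Mul(Rational(1, 2), Pow(d, -1)))
Mul(Function('X')(-12, 9), Function('Q')(Function('U')(-3, -1))) = Mul(-12, Mul(Rational(1, 2), Pow(Add(Rational(25, 12), -1), -1))) = Mul(-12, Mul(Rational(1, 2), Pow(Rational(13, 12), -1))) = Mul(-12, Mul(Rational(1, 2), Rational(12, 13))) = Mul(-12, Rational(6, 13)) = Rational(-72, 13)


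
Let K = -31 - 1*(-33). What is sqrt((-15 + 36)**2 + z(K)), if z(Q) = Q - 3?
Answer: 2*sqrt(110) ≈ 20.976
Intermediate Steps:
K = 2 (K = -31 + 33 = 2)
z(Q) = -3 + Q
sqrt((-15 + 36)**2 + z(K)) = sqrt((-15 + 36)**2 + (-3 + 2)) = sqrt(21**2 - 1) = sqrt(441 - 1) = sqrt(440) = 2*sqrt(110)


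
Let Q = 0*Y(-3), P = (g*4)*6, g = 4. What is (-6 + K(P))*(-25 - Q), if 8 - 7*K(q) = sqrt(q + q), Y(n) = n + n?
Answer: 850/7 + 200*sqrt(3)/7 ≈ 170.92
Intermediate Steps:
Y(n) = 2*n
P = 96 (P = (4*4)*6 = 16*6 = 96)
Q = 0 (Q = 0*(2*(-3)) = 0*(-6) = 0)
K(q) = 8/7 - sqrt(2)*sqrt(q)/7 (K(q) = 8/7 - sqrt(q + q)/7 = 8/7 - sqrt(2)*sqrt(q)/7)
(-6 + K(P))*(-25 - Q) = (-6 + (8/7 - sqrt(2)*sqrt(96)/7))*(-25 - 1*0) = (-6 + (8/7 - sqrt(2)*4*sqrt(6)/7))*(-25 + 0) = (-6 + (8/7 - 8*sqrt(3)/7))*(-25) = (-34/7 - 8*sqrt(3)/7)*(-25) = 850/7 + 200*sqrt(3)/7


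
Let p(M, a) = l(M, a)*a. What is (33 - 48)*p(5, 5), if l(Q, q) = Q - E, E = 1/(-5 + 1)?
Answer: -1575/4 ≈ -393.75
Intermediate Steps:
E = -¼ (E = 1/(-4) = -¼ ≈ -0.25000)
l(Q, q) = ¼ + Q (l(Q, q) = Q - 1*(-¼) = Q + ¼ = ¼ + Q)
p(M, a) = a*(¼ + M) (p(M, a) = (¼ + M)*a = a*(¼ + M))
(33 - 48)*p(5, 5) = (33 - 48)*(5*(¼ + 5)) = -75*21/4 = -15*105/4 = -1575/4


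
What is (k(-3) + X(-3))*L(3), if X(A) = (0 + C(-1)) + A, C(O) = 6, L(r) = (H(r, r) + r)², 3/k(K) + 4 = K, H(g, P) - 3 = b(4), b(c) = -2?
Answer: 288/7 ≈ 41.143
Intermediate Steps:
H(g, P) = 1 (H(g, P) = 3 - 2 = 1)
k(K) = 3/(-4 + K)
L(r) = (1 + r)²
X(A) = 6 + A (X(A) = (0 + 6) + A = 6 + A)
(k(-3) + X(-3))*L(3) = (3/(-4 - 3) + (6 - 3))*(1 + 3)² = (3/(-7) + 3)*4² = (3*(-⅐) + 3)*16 = (-3/7 + 3)*16 = (18/7)*16 = 288/7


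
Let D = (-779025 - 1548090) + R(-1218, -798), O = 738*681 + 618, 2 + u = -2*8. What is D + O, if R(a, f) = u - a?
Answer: -1822719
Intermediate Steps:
u = -18 (u = -2 - 2*8 = -2 - 16 = -18)
O = 503196 (O = 502578 + 618 = 503196)
R(a, f) = -18 - a
D = -2325915 (D = (-779025 - 1548090) + (-18 - 1*(-1218)) = -2327115 + (-18 + 1218) = -2327115 + 1200 = -2325915)
D + O = -2325915 + 503196 = -1822719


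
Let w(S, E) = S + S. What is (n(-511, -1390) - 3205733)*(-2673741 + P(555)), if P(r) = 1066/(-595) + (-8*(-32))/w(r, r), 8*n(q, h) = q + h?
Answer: 301938018408901589/35224 ≈ 8.5719e+12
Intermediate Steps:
w(S, E) = 2*S
n(q, h) = h/8 + q/8 (n(q, h) = (q + h)/8 = (h + q)/8 = h/8 + q/8)
P(r) = -1066/595 + 128/r (P(r) = 1066/(-595) + (-8*(-32))/((2*r)) = 1066*(-1/595) + 256*(1/(2*r)) = -1066/595 + 128/r)
(n(-511, -1390) - 3205733)*(-2673741 + P(555)) = (((⅛)*(-1390) + (⅛)*(-511)) - 3205733)*(-2673741 + (-1066/595 + 128/555)) = ((-695/4 - 511/8) - 3205733)*(-2673741 + (-1066/595 + 128*(1/555))) = (-1901/8 - 3205733)*(-2673741 + (-1066/595 + 128/555)) = -25647765*(-2673741 - 103094/66045)/8 = -25647765/8*(-176587327439/66045) = 301938018408901589/35224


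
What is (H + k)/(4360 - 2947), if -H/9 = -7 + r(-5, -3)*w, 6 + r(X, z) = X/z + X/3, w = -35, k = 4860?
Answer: 337/157 ≈ 2.1465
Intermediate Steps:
r(X, z) = -6 + X/3 + X/z (r(X, z) = -6 + (X/z + X/3) = -6 + (X/3 + X/z) = -6 + X/3 + X/z)
H = -1827 (H = -9*(-7 + (-6 + (⅓)*(-5) - 5/(-3))*(-35)) = -9*(-7 + (-6 - 5/3 - 5*(-⅓))*(-35)) = -9*(-7 + (-6 - 5/3 + 5/3)*(-35)) = -9*(-7 - 6*(-35)) = -9*(-7 + 210) = -9*203 = -1827)
(H + k)/(4360 - 2947) = (-1827 + 4860)/(4360 - 2947) = 3033/1413 = 3033*(1/1413) = 337/157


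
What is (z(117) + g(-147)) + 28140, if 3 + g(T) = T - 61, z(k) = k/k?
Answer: 27930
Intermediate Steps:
z(k) = 1
g(T) = -64 + T (g(T) = -3 + (T - 61) = -3 + (-61 + T) = -64 + T)
(z(117) + g(-147)) + 28140 = (1 + (-64 - 147)) + 28140 = (1 - 211) + 28140 = -210 + 28140 = 27930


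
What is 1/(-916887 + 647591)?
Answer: -1/269296 ≈ -3.7134e-6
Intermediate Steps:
1/(-916887 + 647591) = 1/(-269296) = -1/269296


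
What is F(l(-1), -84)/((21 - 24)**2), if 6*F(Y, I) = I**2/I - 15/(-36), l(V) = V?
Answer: -1003/648 ≈ -1.5478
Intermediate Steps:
F(Y, I) = 5/72 + I/6 (F(Y, I) = (I**2/I - 15/(-36))/6 = (I - 15*(-1/36))/6 = (I + 5/12)/6 = (5/12 + I)/6 = 5/72 + I/6)
F(l(-1), -84)/((21 - 24)**2) = (5/72 + (1/6)*(-84))/((21 - 24)**2) = (5/72 - 14)/((-3)**2) = -1003/72/9 = -1003/72*1/9 = -1003/648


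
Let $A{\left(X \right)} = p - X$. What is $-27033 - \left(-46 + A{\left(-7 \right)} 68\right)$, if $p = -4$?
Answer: $-27191$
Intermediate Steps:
$A{\left(X \right)} = -4 - X$
$-27033 - \left(-46 + A{\left(-7 \right)} 68\right) = -27033 - \left(-46 + \left(-4 - -7\right) 68\right) = -27033 - \left(-46 + \left(-4 + 7\right) 68\right) = -27033 - \left(-46 + 3 \cdot 68\right) = -27033 - \left(-46 + 204\right) = -27033 - 158 = -27191$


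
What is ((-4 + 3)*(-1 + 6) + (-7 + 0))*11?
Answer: -132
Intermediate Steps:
((-4 + 3)*(-1 + 6) + (-7 + 0))*11 = (-1*5 - 7)*11 = (-5 - 7)*11 = -12*11 = -132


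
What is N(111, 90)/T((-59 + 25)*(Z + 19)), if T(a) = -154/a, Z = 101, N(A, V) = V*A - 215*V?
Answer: -19094400/77 ≈ -2.4798e+5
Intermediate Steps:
N(A, V) = -215*V + A*V (N(A, V) = A*V - 215*V = -215*V + A*V)
N(111, 90)/T((-59 + 25)*(Z + 19)) = (90*(-215 + 111))/((-154*1/((-59 + 25)*(101 + 19)))) = (90*(-104))/((-154/((-34*120)))) = -9360/((-154/(-4080))) = -9360/((-154*(-1/4080))) = -9360/77/2040 = -9360*2040/77 = -19094400/77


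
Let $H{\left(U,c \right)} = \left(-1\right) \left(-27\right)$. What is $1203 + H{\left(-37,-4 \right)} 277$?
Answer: $8682$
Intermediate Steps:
$H{\left(U,c \right)} = 27$
$1203 + H{\left(-37,-4 \right)} 277 = 1203 + 27 \cdot 277 = 1203 + 7479 = 8682$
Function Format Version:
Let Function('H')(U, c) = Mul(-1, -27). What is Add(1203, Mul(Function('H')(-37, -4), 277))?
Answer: 8682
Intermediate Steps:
Function('H')(U, c) = 27
Add(1203, Mul(Function('H')(-37, -4), 277)) = Add(1203, Mul(27, 277)) = Add(1203, 7479) = 8682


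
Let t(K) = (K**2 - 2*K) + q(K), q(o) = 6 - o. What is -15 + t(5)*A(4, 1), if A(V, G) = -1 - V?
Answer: -95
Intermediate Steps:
t(K) = 6 + K**2 - 3*K (t(K) = (K**2 - 2*K) + (6 - K) = 6 + K**2 - 3*K)
-15 + t(5)*A(4, 1) = -15 + (6 + 5**2 - 3*5)*(-1 - 1*4) = -15 + (6 + 25 - 15)*(-1 - 4) = -15 + 16*(-5) = -15 - 80 = -95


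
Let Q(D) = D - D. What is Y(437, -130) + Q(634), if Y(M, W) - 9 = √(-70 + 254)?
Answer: 9 + 2*√46 ≈ 22.565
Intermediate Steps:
Y(M, W) = 9 + 2*√46 (Y(M, W) = 9 + √(-70 + 254) = 9 + √184 = 9 + 2*√46)
Q(D) = 0
Y(437, -130) + Q(634) = (9 + 2*√46) + 0 = 9 + 2*√46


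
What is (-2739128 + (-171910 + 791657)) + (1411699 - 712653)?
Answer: -1420335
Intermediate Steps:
(-2739128 + (-171910 + 791657)) + (1411699 - 712653) = (-2739128 + 619747) + 699046 = -2119381 + 699046 = -1420335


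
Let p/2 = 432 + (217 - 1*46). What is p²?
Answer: 1454436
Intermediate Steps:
p = 1206 (p = 2*(432 + (217 - 1*46)) = 2*(432 + (217 - 46)) = 2*(432 + 171) = 2*603 = 1206)
p² = 1206² = 1454436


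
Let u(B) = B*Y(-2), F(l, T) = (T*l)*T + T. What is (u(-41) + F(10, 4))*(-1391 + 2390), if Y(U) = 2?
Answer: 81918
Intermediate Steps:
F(l, T) = T + l*T² (F(l, T) = l*T² + T = T + l*T²)
u(B) = 2*B (u(B) = B*2 = 2*B)
(u(-41) + F(10, 4))*(-1391 + 2390) = (2*(-41) + 4*(1 + 4*10))*(-1391 + 2390) = (-82 + 4*(1 + 40))*999 = (-82 + 4*41)*999 = (-82 + 164)*999 = 82*999 = 81918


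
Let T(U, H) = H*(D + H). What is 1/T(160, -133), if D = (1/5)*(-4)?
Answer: 5/88977 ≈ 5.6194e-5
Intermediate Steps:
D = -4/5 (D = (1*(1/5))*(-4) = (1/5)*(-4) = -4/5 ≈ -0.80000)
T(U, H) = H*(-4/5 + H)
1/T(160, -133) = 1/((1/5)*(-133)*(-4 + 5*(-133))) = 1/((1/5)*(-133)*(-4 - 665)) = 1/((1/5)*(-133)*(-669)) = 1/(88977/5) = 5/88977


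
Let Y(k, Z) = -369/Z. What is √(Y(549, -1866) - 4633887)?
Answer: I*√1792776661602/622 ≈ 2152.6*I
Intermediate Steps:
√(Y(549, -1866) - 4633887) = √(-369/(-1866) - 4633887) = √(-369*(-1/1866) - 4633887) = √(123/622 - 4633887) = √(-2882277591/622) = I*√1792776661602/622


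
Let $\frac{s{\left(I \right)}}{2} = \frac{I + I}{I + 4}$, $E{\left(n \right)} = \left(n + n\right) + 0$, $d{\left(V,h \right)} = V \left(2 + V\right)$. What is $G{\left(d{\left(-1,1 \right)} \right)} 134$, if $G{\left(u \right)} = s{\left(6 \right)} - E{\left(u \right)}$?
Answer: $\frac{2948}{5} \approx 589.6$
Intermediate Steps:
$E{\left(n \right)} = 2 n$ ($E{\left(n \right)} = 2 n + 0 = 2 n$)
$s{\left(I \right)} = \frac{4 I}{4 + I}$ ($s{\left(I \right)} = 2 \frac{I + I}{I + 4} = 2 \frac{2 I}{4 + I} = \frac{4 I}{4 + I}$)
$G{\left(u \right)} = \frac{12}{5} - 2 u$ ($G{\left(u \right)} = 4 \cdot 6 \frac{1}{4 + 6} - 2 u = 4 \cdot 6 \cdot \frac{1}{10} - 2 u = \frac{12}{5} - 2 u$)
$G{\left(d{\left(-1,1 \right)} \right)} 134 = \left(\frac{12}{5} - 2 \left(- (2 - 1)\right)\right) 134 = \left(\frac{12}{5} - 2 \left(\left(-1\right) 1\right)\right) 134 = \left(\frac{12}{5} - -2\right) 134 = \left(\frac{12}{5} + 2\right) 134 = \frac{22}{5} \cdot 134 = \frac{2948}{5}$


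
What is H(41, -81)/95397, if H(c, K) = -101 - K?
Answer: -20/95397 ≈ -0.00020965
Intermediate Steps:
H(41, -81)/95397 = (-101 - 1*(-81))/95397 = (-101 + 81)*(1/95397) = -20*1/95397 = -20/95397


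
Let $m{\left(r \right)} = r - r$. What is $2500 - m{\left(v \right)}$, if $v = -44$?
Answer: $2500$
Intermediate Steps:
$m{\left(r \right)} = 0$
$2500 - m{\left(v \right)} = 2500 - 0 = 2500 + 0 = 2500$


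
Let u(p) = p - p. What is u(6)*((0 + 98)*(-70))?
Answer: 0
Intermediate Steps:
u(p) = 0
u(6)*((0 + 98)*(-70)) = 0*((0 + 98)*(-70)) = 0*(98*(-70)) = 0*(-6860) = 0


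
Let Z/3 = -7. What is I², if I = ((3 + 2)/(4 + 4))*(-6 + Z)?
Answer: 18225/64 ≈ 284.77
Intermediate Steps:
Z = -21 (Z = 3*(-7) = -21)
I = -135/8 (I = ((3 + 2)/(4 + 4))*(-6 - 21) = (5/8)*(-27) = -135/8 ≈ -16.875)
I² = (-135/8)² = 18225/64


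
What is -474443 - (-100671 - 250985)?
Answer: -122787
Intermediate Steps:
-474443 - (-100671 - 250985) = -474443 - 1*(-351656) = -474443 + 351656 = -122787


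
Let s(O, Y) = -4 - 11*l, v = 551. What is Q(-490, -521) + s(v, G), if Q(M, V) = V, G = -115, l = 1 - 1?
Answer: -525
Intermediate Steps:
l = 0
s(O, Y) = -4 (s(O, Y) = -4 - 11*0 = -4 + 0 = -4)
Q(-490, -521) + s(v, G) = -521 - 4 = -525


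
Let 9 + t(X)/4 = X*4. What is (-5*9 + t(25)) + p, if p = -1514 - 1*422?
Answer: -1617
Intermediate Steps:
p = -1936 (p = -1514 - 422 = -1936)
t(X) = -36 + 16*X (t(X) = -36 + 4*(X*4) = -36 + 4*(4*X) = -36 + 16*X)
(-5*9 + t(25)) + p = (-5*9 + (-36 + 16*25)) - 1936 = (-45 + (-36 + 400)) - 1936 = (-45 + 364) - 1936 = 319 - 1936 = -1617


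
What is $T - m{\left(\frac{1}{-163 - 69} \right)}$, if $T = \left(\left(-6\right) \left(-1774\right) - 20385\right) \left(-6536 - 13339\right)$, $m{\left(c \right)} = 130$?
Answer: $193602245$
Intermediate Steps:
$T = 193602375$ ($T = \left(10644 - 20385\right) \left(-19875\right) = \left(-9741\right) \left(-19875\right) = 193602375$)
$T - m{\left(\frac{1}{-163 - 69} \right)} = 193602375 - 130 = 193602245$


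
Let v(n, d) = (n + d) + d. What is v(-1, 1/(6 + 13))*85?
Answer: -1445/19 ≈ -76.053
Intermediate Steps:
v(n, d) = n + 2*d (v(n, d) = (d + n) + d = n + 2*d)
v(-1, 1/(6 + 13))*85 = (-1 + 2/(6 + 13))*85 = (-1 + 2/19)*85 = -17/19*85 = -1445/19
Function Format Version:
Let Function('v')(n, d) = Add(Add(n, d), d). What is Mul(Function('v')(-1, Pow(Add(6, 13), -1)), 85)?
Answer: Rational(-1445, 19) ≈ -76.053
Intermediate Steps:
Function('v')(n, d) = Add(n, Mul(2, d)) (Function('v')(n, d) = Add(Add(d, n), d) = Add(n, Mul(2, d)))
Mul(Function('v')(-1, Pow(Add(6, 13), -1)), 85) = Mul(Add(-1, Mul(2, Pow(Add(6, 13), -1))), 85) = Mul(Add(-1, Mul(2, Pow(19, -1))), 85) = Mul(Add(-1, Mul(2, Rational(1, 19))), 85) = Mul(Add(-1, Rational(2, 19)), 85) = Mul(Rational(-17, 19), 85) = Rational(-1445, 19)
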